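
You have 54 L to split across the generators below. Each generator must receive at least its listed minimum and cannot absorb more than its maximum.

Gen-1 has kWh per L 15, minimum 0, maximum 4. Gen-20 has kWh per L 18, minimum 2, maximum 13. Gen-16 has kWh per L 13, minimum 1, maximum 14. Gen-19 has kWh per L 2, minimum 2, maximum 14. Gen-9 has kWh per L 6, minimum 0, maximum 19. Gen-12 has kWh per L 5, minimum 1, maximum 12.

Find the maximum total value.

Meeting every minimum uses 0+2+1+2+0+1 = 6 L, leaving 48.
Highest kWh per L first: Gen-20 18 > Gen-1 15 > Gen-16 13 > Gen-9 6 > Gen-12 5 > Gen-19 2.
Give Gen-20 11 more to hit its cap of 13 ; 37 left.
Gen-1: +4 to 4 (cap) ; 33 left.
Gen-16 takes 13 more to reach its cap of 14 ; 20 left.
Give Gen-9 19 more to hit its cap of 19 ; 1 left.
Only 1 left; Gen-12 takes them to reach 2.
Total = 15×4 + 18×13 + 13×14 + 2×2 + 6×19 + 5×2 = 604.

604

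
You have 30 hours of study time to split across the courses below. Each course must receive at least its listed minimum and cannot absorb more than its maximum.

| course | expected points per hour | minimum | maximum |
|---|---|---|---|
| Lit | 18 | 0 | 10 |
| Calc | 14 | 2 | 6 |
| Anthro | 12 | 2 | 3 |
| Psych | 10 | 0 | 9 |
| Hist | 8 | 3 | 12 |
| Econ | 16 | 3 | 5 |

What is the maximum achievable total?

434

Meeting every minimum uses 0+2+2+0+3+3 = 10 hours, leaving 20.
Order the courses by expected points per hour: Lit 18 > Econ 16 > Calc 14 > Anthro 12 > Psych 10 > Hist 8.
Lit takes 10 more to reach its cap of 10 — 10 left.
Econ takes 2 more to reach its cap of 5 — 8 left.
Calc takes 4 more to reach its cap of 6 — 4 left.
Anthro: +1 to 3 (cap) — 3 left.
Psych has room for 9 more but only 3 remain, so it gets 3.
Total = 18×10 + 14×6 + 12×3 + 10×3 + 8×3 + 16×5 = 434.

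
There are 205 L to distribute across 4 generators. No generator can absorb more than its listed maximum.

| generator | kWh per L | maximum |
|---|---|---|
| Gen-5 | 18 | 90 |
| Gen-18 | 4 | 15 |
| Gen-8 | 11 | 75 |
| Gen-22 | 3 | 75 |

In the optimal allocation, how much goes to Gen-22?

Highest kWh per L first: Gen-5 18 > Gen-8 11 > Gen-18 4 > Gen-22 3.
Gen-5: +90 to 90 (cap) → 115 left.
Gen-8: +75 to 75 (cap) → 40 left.
Give Gen-18 15 to hit its cap of 15 → 25 left.
Gen-22 has room for 75 but only 25 remain, so it gets 25.

25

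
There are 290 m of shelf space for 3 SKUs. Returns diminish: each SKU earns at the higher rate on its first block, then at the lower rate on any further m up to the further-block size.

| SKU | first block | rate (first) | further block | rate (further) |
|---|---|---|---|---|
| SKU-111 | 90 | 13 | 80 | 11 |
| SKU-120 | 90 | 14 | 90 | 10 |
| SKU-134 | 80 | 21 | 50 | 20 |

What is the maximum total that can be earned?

Treat each block as its own option and order by rate: SKU-134/first 21 > SKU-134/second 20 > SKU-120/first 14 > SKU-111/first 13 > SKU-111/second 11 > SKU-120/second 10.
Fill SKU-134 first block (80 at 21) — 210 left.
Fill SKU-134 second block (50 at 20) — 160 left.
SKU-120/first (14): +90 — 70 left.
70 remain; put them into SKU-111 first at 13.
Total = 21×80 + 20×50 + 14×90 + 13×70 = 4850.

4850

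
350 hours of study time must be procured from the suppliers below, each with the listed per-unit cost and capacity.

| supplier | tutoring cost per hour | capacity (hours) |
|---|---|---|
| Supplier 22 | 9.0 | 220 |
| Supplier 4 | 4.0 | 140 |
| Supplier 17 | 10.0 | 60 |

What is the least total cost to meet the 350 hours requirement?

Cheapest first:
Supplier 4 at 4.0: take all 140 hours → 210 still needed.
Supplier 22 (9.0): take the remaining 210 → done.
Supplier 17: unused.
Cost = 140×4.0 + 210×9.0 = 2450.

2450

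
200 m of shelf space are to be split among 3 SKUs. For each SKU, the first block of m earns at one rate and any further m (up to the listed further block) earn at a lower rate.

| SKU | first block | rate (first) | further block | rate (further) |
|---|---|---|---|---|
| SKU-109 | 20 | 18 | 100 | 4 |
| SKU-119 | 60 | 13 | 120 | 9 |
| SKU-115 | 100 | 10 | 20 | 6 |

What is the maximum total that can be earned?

2320

Treat each block as its own option and order by rate: SKU-109/first 18 > SKU-119/first 13 > SKU-115/first 10 > SKU-119/second 9 > SKU-115/second 6 > SKU-109/second 4.
SKU-109 first at 18: fill all 20 — 180 left.
SKU-119 first at 13: fill all 60 — 120 left.
SKU-115 first at 10: fill all 100 — 20 left.
SKU-119/second: +20 of 120 at 9; pool empty.
Total = 18×20 + 13×60 + 10×100 + 9×20 = 2320.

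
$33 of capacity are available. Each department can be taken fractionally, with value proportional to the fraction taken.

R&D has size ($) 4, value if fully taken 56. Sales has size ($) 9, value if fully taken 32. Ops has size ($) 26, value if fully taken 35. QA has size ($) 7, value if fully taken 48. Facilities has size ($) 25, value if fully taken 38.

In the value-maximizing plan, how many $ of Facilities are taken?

13

Rank by value-to-size ratio: R&D 56/4≈14, QA 48/7≈6.86, Sales 32/9≈3.56, Facilities 38/25≈1.52, Ops 35/26≈1.35.
All 4 $ of R&D fit (value 56) → 29 remain.
Take all of QA (7 $, value 48) → 22 $ left.
Take all of Sales (9 $, value 32) → 13 $ left.
Only 13 $ remain; take 13/25 of Facilities for value 38×13/25 = 19.76.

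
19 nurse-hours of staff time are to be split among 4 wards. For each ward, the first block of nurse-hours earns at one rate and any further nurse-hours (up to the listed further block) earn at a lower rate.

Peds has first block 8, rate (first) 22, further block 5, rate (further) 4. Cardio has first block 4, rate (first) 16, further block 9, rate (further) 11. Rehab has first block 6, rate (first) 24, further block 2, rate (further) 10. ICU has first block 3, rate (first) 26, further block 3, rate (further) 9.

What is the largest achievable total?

430

Rank every tier by rate: ICU/first 26 > Rehab/first 24 > Peds/first 22 > Cardio/first 16 > Cardio/second 11 > Rehab/second 10 > ICU/second 9 > Peds/second 4.
Fill ICU first block (3 at 26) ; 16 left.
Rehab/first (24): +6 ; 10 left.
Peds/first (22): +8 ; 2 left.
2 remain; put them into Cardio first at 16.
Total = 26×3 + 24×6 + 22×8 + 16×2 = 430.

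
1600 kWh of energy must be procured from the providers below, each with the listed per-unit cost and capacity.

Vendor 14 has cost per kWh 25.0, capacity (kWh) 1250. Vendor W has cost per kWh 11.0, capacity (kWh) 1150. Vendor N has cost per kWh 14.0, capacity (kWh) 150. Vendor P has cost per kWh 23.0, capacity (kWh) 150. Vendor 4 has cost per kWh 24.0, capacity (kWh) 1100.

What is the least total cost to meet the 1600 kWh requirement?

Use providers in increasing cost order.
Vendor W (11.0): use full 1150 → 450 kWh to go.
Vendor N (14.0): use full 150 → 300 kWh to go.
Vendor P (23.0): use full 150 → 150 kWh to go.
Vendor 4 (24.0): take the remaining 150 → done.
Vendor 14: unused.
Cost = 1150×11.0 + 150×14.0 + 150×23.0 + 150×24.0 = 21800.

21800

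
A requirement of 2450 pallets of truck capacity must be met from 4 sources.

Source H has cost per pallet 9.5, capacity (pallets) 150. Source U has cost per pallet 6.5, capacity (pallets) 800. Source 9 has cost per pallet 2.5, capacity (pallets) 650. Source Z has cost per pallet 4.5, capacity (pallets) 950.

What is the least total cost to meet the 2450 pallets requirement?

11575

Fill from the cheapest source first.
Source 9 (2.5): use full 650 ; 1800 pallets to go.
Source Z (4.5): use full 950 ; 850 pallets to go.
Source U (6.5): use full 800 ; 50 pallets to go.
Source H at 9.5: take 50 of its 150 ; requirement met.
Cost = 650×2.5 + 950×4.5 + 800×6.5 + 50×9.5 = 11575.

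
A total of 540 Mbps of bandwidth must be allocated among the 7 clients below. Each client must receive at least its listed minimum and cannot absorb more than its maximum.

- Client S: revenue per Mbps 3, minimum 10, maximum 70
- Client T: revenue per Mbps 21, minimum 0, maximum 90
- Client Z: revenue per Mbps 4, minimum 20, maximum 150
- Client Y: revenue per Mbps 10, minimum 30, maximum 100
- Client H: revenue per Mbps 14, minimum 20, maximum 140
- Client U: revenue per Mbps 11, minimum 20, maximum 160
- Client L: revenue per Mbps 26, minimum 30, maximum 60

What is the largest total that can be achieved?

7880

Meeting every minimum uses 10+0+20+30+20+20+30 = 130 Mbps, leaving 410.
Highest revenue per Mbps first: Client L 26 > Client T 21 > Client H 14 > Client U 11 > Client Y 10 > Client Z 4 > Client S 3.
Client L: +30 to 60 (cap) → 380 left.
Client T takes 90 more to reach its cap of 90 → 290 left.
Client H takes 120 more to reach its cap of 140 → 170 left.
Client U takes 140 more to reach its cap of 160 → 30 left.
Client Y: +30 (room for 70) → 60. Pool exhausted.
Total = 3×10 + 21×90 + 4×20 + 10×60 + 14×140 + 11×160 + 26×60 = 7880.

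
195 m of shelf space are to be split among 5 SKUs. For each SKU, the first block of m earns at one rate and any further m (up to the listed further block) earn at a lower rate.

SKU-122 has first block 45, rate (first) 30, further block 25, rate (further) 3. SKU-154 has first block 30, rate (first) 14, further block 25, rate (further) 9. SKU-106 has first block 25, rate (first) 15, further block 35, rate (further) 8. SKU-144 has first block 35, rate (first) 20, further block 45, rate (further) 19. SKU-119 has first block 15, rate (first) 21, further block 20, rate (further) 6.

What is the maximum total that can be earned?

Rank every tier by rate: SKU-122/tier1 30 > SKU-119/tier1 21 > SKU-144/tier1 20 > SKU-144/tier2 19 > SKU-106/tier1 15 > SKU-154/tier1 14 > SKU-154/tier2 9 > SKU-106/tier2 8 > SKU-119/tier2 6 > SKU-122/tier2 3.
SKU-122/tier1 (30): +45 — 150 left.
Fill SKU-119 tier1 block (15 at 21) — 135 left.
SKU-144 tier1 at 20: fill all 35 — 100 left.
SKU-144/tier2 (19): +45 — 55 left.
SKU-106/tier1 (15): +25 — 30 left.
Fill SKU-154 tier1 block (30 at 14) — 0 left.
Total = 30×45 + 21×15 + 20×35 + 19×45 + 15×25 + 14×30 = 4015.

4015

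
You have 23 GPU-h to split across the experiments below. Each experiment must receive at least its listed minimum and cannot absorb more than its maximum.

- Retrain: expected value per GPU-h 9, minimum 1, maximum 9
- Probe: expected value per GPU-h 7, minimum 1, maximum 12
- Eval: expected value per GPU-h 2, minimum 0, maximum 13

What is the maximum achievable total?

169

Meeting every minimum uses 1+1+0 = 2 GPU-h, leaving 21.
Rank by expected value per GPU-h: Retrain 9 > Probe 7 > Eval 2.
Give Retrain 8 more to hit its cap of 9 — 13 left.
Probe takes 11 more to reach its cap of 12 — 2 left.
Only 2 left; Eval takes them to reach 2.
Total = 9×9 + 7×12 + 2×2 = 169.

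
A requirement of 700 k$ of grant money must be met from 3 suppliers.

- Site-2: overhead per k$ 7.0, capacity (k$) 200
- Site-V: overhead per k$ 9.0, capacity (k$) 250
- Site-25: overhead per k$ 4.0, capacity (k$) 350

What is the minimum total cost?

4150

Cheapest first:
Take 350 from Site-25 at 4.0 ; need 350 more.
Take 200 from Site-2 at 7.0 ; need 150 more.
Site-V (9.0): take the remaining 150 ; done.
Cost = 350×4.0 + 200×7.0 + 150×9.0 = 4150.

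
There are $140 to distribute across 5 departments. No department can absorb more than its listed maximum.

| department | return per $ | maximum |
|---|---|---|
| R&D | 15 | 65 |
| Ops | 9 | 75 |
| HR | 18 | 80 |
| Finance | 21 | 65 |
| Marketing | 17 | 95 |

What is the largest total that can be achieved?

Order the departments by return per $: Finance 21 > HR 18 > Marketing 17 > R&D 15 > Ops 9.
Give Finance 65 to hit its cap of 65 — 75 left.
HR: +75 (room for 80) → 75. Pool exhausted.
Total = 18×75 + 21×65 = 2715.

2715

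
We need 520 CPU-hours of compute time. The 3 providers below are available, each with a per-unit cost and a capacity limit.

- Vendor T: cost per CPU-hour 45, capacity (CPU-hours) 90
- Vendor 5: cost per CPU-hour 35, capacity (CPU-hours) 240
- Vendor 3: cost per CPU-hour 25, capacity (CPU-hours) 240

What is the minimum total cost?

16200

Cheapest first:
Vendor 3 (25): use full 240 — 280 CPU-hours to go.
Vendor 5 (35): use full 240 — 40 CPU-hours to go.
Vendor T at 45: take 40 of its 90 — requirement met.
Cost = 240×25 + 240×35 + 40×45 = 16200.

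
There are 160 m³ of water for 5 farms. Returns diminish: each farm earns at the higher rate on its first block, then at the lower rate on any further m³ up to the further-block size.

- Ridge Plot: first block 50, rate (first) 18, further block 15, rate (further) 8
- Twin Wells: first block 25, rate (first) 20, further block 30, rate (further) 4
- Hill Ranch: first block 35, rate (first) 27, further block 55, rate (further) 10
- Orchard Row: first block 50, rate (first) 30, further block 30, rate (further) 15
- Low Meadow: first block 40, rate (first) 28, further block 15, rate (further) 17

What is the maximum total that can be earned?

Order all 10 blocks by rate: Orchard Row/tier1 30 > Low Meadow/tier1 28 > Hill Ranch/tier1 27 > Twin Wells/tier1 20 > Ridge Plot/tier1 18 > Low Meadow/tier2 17 > Orchard Row/tier2 15 > Hill Ranch/tier2 10 > Ridge Plot/tier2 8 > Twin Wells/tier2 4.
Fill Orchard Row tier1 block (50 at 30) → 110 left.
Low Meadow/tier1 (28): +40 → 70 left.
Fill Hill Ranch tier1 block (35 at 27) → 35 left.
Twin Wells tier1 at 20: fill all 25 → 10 left.
Ridge Plot tier1 at 18: only 10 left, fill 10.
Total = 30×50 + 28×40 + 27×35 + 20×25 + 18×10 = 4245.

4245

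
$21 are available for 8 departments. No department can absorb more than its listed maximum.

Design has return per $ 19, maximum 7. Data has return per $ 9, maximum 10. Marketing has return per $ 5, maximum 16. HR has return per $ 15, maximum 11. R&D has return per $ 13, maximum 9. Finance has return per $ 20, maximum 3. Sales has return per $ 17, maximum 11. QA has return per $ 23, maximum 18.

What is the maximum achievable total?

Rank by return per $: QA 23 > Finance 20 > Design 19 > Sales 17 > HR 15 > R&D 13 > Data 9 > Marketing 5.
QA: +18 to 18 (cap) → 3 left.
Finance takes 3 to reach its cap of 3 → 0 left.
Total = 20×3 + 23×18 = 474.

474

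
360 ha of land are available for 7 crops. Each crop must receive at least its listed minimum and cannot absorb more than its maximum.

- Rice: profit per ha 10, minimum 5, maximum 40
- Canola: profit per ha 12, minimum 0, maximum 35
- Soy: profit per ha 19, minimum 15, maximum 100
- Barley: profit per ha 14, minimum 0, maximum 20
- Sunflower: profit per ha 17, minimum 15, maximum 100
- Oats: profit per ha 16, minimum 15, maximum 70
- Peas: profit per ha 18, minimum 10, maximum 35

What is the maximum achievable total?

Meeting every minimum uses 5+0+15+0+15+15+10 = 60 ha, leaving 300.
Order the crops by profit per ha: Soy 19 > Peas 18 > Sunflower 17 > Oats 16 > Barley 14 > Canola 12 > Rice 10.
Give Soy 85 more to hit its cap of 100 ; 215 left.
Peas: +25 to 35 (cap) ; 190 left.
Sunflower takes 85 more to reach its cap of 100 ; 105 left.
Give Oats 55 more to hit its cap of 70 ; 50 left.
Barley takes 20 more to reach its cap of 20 ; 30 left.
Canola has room for 35 more but only 30 remain, so it gets 30.
Total = 10×5 + 12×30 + 19×100 + 14×20 + 17×100 + 16×70 + 18×35 = 6040.

6040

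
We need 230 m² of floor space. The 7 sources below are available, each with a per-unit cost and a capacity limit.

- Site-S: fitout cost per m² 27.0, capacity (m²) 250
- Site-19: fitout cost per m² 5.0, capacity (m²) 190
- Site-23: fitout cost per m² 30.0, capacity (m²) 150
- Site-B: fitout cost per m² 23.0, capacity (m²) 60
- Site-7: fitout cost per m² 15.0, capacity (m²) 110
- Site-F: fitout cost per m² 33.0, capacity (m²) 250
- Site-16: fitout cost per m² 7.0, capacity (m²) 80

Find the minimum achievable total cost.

Cheapest first:
Site-19 at 5.0: take all 190 m² → 40 still needed.
Site-16 at 7.0: take 40 of its 80 → requirement met.
Site-7, Site-B, Site-S, Site-23, Site-F: unused.
Cost = 190×5.0 + 40×7.0 = 1230.

1230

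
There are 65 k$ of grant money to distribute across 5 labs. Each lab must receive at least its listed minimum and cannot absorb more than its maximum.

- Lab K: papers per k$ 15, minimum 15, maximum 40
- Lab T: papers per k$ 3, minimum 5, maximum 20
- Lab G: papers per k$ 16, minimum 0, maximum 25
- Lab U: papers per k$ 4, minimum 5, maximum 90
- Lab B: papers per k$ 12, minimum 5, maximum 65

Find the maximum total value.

870

Meeting every minimum uses 15+5+0+5+5 = 30 k$, leaving 35.
Highest papers per k$ first: Lab G 16 > Lab K 15 > Lab B 12 > Lab U 4 > Lab T 3.
Lab G takes 25 more to reach its cap of 25 — 10 left.
Lab K has room for 25 more but only 10 remain, so it gets 25.
Total = 15×25 + 3×5 + 16×25 + 4×5 + 12×5 = 870.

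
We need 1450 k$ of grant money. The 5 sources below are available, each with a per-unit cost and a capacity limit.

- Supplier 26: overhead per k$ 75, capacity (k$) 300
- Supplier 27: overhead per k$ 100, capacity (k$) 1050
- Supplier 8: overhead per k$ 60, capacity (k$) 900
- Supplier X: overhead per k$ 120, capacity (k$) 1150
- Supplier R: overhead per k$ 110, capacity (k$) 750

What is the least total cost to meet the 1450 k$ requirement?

101500

Cheapest first:
Supplier 8 at 60: take all 900 k$ — 550 still needed.
Supplier 26 (75): use full 300 — 250 k$ to go.
Take 250 from Supplier 27 at 100 to finish.
Supplier R, Supplier X: unused.
Cost = 900×60 + 300×75 + 250×100 = 101500.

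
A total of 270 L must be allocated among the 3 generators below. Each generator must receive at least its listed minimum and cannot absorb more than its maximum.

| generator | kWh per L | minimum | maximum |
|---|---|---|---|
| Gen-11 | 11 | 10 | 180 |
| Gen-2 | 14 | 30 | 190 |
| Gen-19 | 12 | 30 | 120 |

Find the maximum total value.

3610

Meeting every minimum uses 10+30+30 = 70 L, leaving 200.
Order the generators by kWh per L: Gen-2 14 > Gen-19 12 > Gen-11 11.
Give Gen-2 160 more to hit its cap of 190 → 40 left.
Gen-19 has room for 90 more but only 40 remain, so it gets 70.
Total = 11×10 + 14×190 + 12×70 = 3610.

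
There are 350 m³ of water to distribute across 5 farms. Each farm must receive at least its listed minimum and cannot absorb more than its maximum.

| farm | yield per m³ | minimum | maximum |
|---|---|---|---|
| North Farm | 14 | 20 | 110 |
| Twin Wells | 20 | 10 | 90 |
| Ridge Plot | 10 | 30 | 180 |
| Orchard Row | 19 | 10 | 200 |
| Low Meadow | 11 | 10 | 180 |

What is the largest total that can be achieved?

6290

Meeting every minimum uses 20+10+30+10+10 = 80 m³, leaving 270.
Order the farms by yield per m³: Twin Wells 20 > Orchard Row 19 > North Farm 14 > Low Meadow 11 > Ridge Plot 10.
Twin Wells: +80 to 90 (cap) — 190 left.
Orchard Row: +190 to 200 (cap) — 0 left.
Total = 14×20 + 20×90 + 10×30 + 19×200 + 11×10 = 6290.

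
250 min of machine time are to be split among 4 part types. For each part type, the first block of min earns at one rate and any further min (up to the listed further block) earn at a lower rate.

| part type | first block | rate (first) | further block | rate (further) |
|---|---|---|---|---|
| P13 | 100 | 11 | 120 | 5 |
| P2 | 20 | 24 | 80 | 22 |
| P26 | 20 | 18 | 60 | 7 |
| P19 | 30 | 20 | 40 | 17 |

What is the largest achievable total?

Rank every tier by rate: P2/T1 24 > P2/T2 22 > P19/T1 20 > P26/T1 18 > P19/T2 17 > P13/T1 11 > P26/T2 7 > P13/T2 5.
P2 T1 at 24: fill all 20 ; 230 left.
P2 T2 at 22: fill all 80 ; 150 left.
Fill P19 T1 block (30 at 20) ; 120 left.
P26 T1 at 18: fill all 20 ; 100 left.
P19/T2 (17): +40 ; 60 left.
P13/T1: +60 of 100 at 11; pool empty.
Total = 24×20 + 22×80 + 20×30 + 18×20 + 17×40 + 11×60 = 4540.

4540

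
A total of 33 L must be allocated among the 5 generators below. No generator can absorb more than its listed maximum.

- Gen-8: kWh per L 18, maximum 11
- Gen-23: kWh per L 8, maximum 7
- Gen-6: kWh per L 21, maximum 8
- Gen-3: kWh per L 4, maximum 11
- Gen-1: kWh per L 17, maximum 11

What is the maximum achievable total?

577

Order the generators by kWh per L: Gen-6 21 > Gen-8 18 > Gen-1 17 > Gen-23 8 > Gen-3 4.
Give Gen-6 8 to hit its cap of 8 — 25 left.
Gen-8 takes 11 to reach its cap of 11 — 14 left.
Give Gen-1 11 to hit its cap of 11 — 3 left.
Gen-23: +3 (room for 7) → 3. Pool exhausted.
Total = 18×11 + 8×3 + 21×8 + 17×11 = 577.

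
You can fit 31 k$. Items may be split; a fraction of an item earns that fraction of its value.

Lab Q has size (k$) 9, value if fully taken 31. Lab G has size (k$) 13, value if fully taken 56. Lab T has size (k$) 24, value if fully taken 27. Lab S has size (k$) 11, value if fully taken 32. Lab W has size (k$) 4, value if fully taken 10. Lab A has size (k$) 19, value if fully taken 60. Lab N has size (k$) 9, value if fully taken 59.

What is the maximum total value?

146

Sort by value density: Lab N 59/9≈6.56, Lab G 56/13≈4.31, Lab Q 31/9≈3.44, Lab A 60/19≈3.16, Lab S 32/11≈2.91, Lab W 10/4≈2.5, Lab T 27/24≈1.12.
Take all of Lab N (9 k$, value 59) — 22 k$ left.
All 13 k$ of Lab G fit (value 56) — 9 remain.
Take all of Lab Q (9 k$, value 31) — 0 k$ left.
Total value = 146.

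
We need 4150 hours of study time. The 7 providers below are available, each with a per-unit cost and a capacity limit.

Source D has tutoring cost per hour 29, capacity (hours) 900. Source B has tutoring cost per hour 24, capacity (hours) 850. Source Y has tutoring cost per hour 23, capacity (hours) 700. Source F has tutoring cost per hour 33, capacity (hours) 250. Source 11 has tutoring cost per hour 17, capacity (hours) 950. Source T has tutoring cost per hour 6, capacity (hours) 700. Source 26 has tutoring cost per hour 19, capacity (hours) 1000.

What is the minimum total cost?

Use providers in increasing cost order.
Source T (6): use full 700 ; 3450 hours to go.
Take 950 from Source 11 at 17 ; need 2500 more.
Take 1000 from Source 26 at 19 ; need 1500 more.
Take 700 from Source Y at 23 ; need 800 more.
Source B (24): take the remaining 800 ; done.
Source D, Source F: unused.
Cost = 700×6 + 950×17 + 1000×19 + 700×23 + 800×24 = 74650.

74650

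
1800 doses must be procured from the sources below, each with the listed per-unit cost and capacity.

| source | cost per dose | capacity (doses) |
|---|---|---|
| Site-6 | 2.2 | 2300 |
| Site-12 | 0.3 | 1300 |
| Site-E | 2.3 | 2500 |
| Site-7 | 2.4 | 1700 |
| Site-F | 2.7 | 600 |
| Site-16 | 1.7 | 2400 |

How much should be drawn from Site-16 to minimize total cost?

Fill from the cheapest source first.
Take 1300 from Site-12 at 0.3 — need 500 more.
Take 500 from Site-16 at 1.7 to finish.
Site-6, Site-E, Site-7, Site-F: unused.

500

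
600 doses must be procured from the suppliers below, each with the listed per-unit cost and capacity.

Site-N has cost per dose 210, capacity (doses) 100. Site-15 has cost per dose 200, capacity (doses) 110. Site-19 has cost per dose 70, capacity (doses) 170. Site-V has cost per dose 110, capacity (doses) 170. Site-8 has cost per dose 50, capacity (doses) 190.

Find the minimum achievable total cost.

54100

Fill from the cheapest supplier first.
Take 190 from Site-8 at 50 — need 410 more.
Take 170 from Site-19 at 70 — need 240 more.
Take 170 from Site-V at 110 — need 70 more.
Site-15 (200): take the remaining 70 — done.
Site-N: unused.
Cost = 190×50 + 170×70 + 170×110 + 70×200 = 54100.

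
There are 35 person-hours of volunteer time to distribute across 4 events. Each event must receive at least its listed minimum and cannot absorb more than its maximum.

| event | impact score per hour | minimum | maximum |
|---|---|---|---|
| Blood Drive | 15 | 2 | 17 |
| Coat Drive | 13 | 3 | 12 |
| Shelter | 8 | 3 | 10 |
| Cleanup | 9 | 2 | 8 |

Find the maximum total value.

Meeting every minimum uses 2+3+3+2 = 10 person-hours, leaving 25.
Rank by impact score per hour: Blood Drive 15 > Coat Drive 13 > Cleanup 9 > Shelter 8.
Blood Drive: +15 to 17 (cap) → 10 left.
Coat Drive takes 9 more to reach its cap of 12 → 1 left.
Cleanup: +1 (room for 6) → 3. Pool exhausted.
Total = 15×17 + 13×12 + 8×3 + 9×3 = 462.

462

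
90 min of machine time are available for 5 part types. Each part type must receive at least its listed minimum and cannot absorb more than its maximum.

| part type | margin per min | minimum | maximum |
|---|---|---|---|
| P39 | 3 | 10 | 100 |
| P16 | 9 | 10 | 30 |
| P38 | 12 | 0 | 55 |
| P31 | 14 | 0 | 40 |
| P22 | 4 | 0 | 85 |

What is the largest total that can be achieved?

Meeting every minimum uses 10+10+0+0+0 = 20 min, leaving 70.
Highest margin per min first: P31 14 > P38 12 > P16 9 > P22 4 > P39 3.
Give P31 40 more to hit its cap of 40 — 30 left.
P38: +30 (room for 55) → 30. Pool exhausted.
Total = 3×10 + 9×10 + 12×30 + 14×40 = 1040.

1040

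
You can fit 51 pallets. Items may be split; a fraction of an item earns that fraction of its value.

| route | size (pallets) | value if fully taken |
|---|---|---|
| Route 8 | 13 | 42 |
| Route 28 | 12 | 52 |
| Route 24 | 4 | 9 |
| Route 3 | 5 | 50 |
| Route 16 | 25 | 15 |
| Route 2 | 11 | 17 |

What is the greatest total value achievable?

173.6

Rank by value-to-size ratio: Route 3 50/5≈10, Route 28 52/12≈4.33, Route 8 42/13≈3.23, Route 24 9/4≈2.25, Route 2 17/11≈1.55, Route 16 15/25≈0.6.
Take all of Route 3 (5 pallets, value 50) → 46 pallets left.
Take all of Route 28 (12 pallets, value 52) → 34 pallets left.
All 13 pallets of Route 8 fit (value 42) → 21 remain.
Route 24: take in full, 4 pallets for value 9 → 17 left.
Route 2: take in full, 11 pallets for value 17 → 6 left.
Fill the last 6 pallets with part of Route 16: 6/25 of it earns 3.6.
Total value = 173.6.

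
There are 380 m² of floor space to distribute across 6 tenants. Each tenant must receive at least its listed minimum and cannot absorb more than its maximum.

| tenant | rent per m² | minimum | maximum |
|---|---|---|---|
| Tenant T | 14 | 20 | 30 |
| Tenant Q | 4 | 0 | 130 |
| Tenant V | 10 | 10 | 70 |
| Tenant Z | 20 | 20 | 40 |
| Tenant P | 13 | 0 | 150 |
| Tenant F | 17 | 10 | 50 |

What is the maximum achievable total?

4880

Meeting every minimum uses 20+0+10+20+0+10 = 60 m², leaving 320.
Order the tenants by rent per m²: Tenant Z 20 > Tenant F 17 > Tenant T 14 > Tenant P 13 > Tenant V 10 > Tenant Q 4.
Give Tenant Z 20 more to hit its cap of 40 → 300 left.
Tenant F takes 40 more to reach its cap of 50 → 260 left.
Tenant T takes 10 more to reach its cap of 30 → 250 left.
Tenant P: +150 to 150 (cap) → 100 left.
Tenant V: +60 to 70 (cap) → 40 left.
Tenant Q has room for 130 more but only 40 remain, so it gets 40.
Total = 14×30 + 4×40 + 10×70 + 20×40 + 13×150 + 17×50 = 4880.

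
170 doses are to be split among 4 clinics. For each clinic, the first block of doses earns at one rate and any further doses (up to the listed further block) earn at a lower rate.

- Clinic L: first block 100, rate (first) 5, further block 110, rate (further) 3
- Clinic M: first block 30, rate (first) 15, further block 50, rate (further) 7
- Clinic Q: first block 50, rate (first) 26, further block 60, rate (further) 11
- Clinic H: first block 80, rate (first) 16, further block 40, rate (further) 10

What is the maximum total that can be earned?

Order all 8 blocks by rate: Clinic Q/first 26 > Clinic H/first 16 > Clinic M/first 15 > Clinic Q/second 11 > Clinic H/second 10 > Clinic M/second 7 > Clinic L/first 5 > Clinic L/second 3.
Fill Clinic Q first block (50 at 26) — 120 left.
Clinic H first at 16: fill all 80 — 40 left.
Fill Clinic M first block (30 at 15) — 10 left.
Clinic Q/second: +10 of 60 at 11; pool empty.
Total = 26×50 + 16×80 + 15×30 + 11×10 = 3140.

3140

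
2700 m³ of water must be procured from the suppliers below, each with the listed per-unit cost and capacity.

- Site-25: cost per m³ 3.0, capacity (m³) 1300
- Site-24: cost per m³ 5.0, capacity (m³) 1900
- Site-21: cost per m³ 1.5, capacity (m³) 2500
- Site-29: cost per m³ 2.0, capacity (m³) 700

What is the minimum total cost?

4150

Cheapest first:
Site-21 (1.5): use full 2500 — 200 m³ to go.
Take 200 from Site-29 at 2.0 to finish.
Site-25, Site-24: unused.
Cost = 2500×1.5 + 200×2.0 = 4150.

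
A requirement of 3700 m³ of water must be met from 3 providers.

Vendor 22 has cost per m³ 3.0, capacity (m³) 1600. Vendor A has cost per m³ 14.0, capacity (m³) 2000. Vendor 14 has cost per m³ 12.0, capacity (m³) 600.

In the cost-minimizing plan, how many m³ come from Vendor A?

Cheapest first:
Take 1600 from Vendor 22 at 3.0 ; need 2100 more.
Vendor 14 at 12.0: take all 600 m³ ; 1500 still needed.
Vendor A (14.0): take the remaining 1500 ; done.

1500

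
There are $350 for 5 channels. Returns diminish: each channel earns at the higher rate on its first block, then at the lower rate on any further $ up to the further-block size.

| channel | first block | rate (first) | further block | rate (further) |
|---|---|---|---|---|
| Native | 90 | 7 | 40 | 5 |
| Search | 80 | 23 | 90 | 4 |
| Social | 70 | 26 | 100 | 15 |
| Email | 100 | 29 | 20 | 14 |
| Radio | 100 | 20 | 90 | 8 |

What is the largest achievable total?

8560

Rank every tier by rate: Email/T1 29 > Social/T1 26 > Search/T1 23 > Radio/T1 20 > Social/T2 15 > Email/T2 14 > Radio/T2 8 > Native/T1 7 > Native/T2 5 > Search/T2 4.
Email/T1 (29): +100 → 250 left.
Fill Social T1 block (70 at 26) → 180 left.
Search T1 at 23: fill all 80 → 100 left.
Radio T1 at 20: fill all 100 → 0 left.
Total = 29×100 + 26×70 + 23×80 + 20×100 = 8560.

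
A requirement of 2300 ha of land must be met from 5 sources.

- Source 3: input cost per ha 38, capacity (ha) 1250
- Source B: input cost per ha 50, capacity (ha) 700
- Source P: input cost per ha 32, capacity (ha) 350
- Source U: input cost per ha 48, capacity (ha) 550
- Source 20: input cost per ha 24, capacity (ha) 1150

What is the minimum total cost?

Cheapest first:
Source 20 (24): use full 1150 — 1150 ha to go.
Source P at 32: take all 350 ha — 800 still needed.
Source 3 (38): take the remaining 800 — done.
Source U, Source B: unused.
Cost = 1150×24 + 350×32 + 800×38 = 69200.

69200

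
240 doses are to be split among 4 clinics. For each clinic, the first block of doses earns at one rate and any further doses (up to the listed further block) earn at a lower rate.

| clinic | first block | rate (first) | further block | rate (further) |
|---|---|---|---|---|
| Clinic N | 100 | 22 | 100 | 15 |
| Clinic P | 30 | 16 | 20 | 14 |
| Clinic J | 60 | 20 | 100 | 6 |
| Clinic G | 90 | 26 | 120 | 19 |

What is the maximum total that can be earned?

5540

Order all 8 blocks by rate: Clinic G/first 26 > Clinic N/first 22 > Clinic J/first 20 > Clinic G/second 19 > Clinic P/first 16 > Clinic N/second 15 > Clinic P/second 14 > Clinic J/second 6.
Fill Clinic G first block (90 at 26) — 150 left.
Fill Clinic N first block (100 at 22) — 50 left.
Clinic J/first: +50 of 60 at 20; pool empty.
Total = 26×90 + 22×100 + 20×50 = 5540.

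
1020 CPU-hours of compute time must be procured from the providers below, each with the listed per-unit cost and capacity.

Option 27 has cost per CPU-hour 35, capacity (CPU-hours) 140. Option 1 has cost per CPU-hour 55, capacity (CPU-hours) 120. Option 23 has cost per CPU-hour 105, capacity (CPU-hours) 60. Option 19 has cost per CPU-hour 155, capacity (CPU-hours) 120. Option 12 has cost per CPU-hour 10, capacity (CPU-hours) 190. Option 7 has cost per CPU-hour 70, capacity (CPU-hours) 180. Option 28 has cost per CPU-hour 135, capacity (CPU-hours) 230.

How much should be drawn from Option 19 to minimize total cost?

Cheapest first:
Option 12 at 10: take all 190 CPU-hours ; 830 still needed.
Take 140 from Option 27 at 35 ; need 690 more.
Option 1 (55): use full 120 ; 570 CPU-hours to go.
Option 7 at 70: take all 180 CPU-hours ; 390 still needed.
Take 60 from Option 23 at 105 ; need 330 more.
Option 28 at 135: take all 230 CPU-hours ; 100 still needed.
Option 19 at 155: take 100 of its 120 ; requirement met.

100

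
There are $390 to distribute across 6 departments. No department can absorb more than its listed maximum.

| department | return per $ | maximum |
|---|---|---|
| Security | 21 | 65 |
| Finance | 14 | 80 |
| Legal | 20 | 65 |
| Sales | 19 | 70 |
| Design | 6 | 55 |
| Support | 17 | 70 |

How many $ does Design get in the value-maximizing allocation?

40

Rank by return per $: Security 21 > Legal 20 > Sales 19 > Support 17 > Finance 14 > Design 6.
Security: +65 to 65 (cap) — 325 left.
Give Legal 65 to hit its cap of 65 — 260 left.
Give Sales 70 to hit its cap of 70 — 190 left.
Give Support 70 to hit its cap of 70 — 120 left.
Finance takes 80 to reach its cap of 80 — 40 left.
Design: +40 (room for 55) → 40. Pool exhausted.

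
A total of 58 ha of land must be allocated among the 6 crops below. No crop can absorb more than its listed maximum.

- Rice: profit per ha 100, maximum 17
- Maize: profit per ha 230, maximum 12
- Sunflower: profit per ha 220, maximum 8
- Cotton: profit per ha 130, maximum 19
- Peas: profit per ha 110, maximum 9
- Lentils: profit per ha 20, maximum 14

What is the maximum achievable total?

8980

Order the crops by profit per ha: Maize 230 > Sunflower 220 > Cotton 130 > Peas 110 > Rice 100 > Lentils 20.
Maize takes 12 to reach its cap of 12 ; 46 left.
Sunflower takes 8 to reach its cap of 8 ; 38 left.
Cotton: +19 to 19 (cap) ; 19 left.
Peas: +9 to 9 (cap) ; 10 left.
Rice has room for 17 but only 10 remain, so it gets 10.
Total = 100×10 + 230×12 + 220×8 + 130×19 + 110×9 = 8980.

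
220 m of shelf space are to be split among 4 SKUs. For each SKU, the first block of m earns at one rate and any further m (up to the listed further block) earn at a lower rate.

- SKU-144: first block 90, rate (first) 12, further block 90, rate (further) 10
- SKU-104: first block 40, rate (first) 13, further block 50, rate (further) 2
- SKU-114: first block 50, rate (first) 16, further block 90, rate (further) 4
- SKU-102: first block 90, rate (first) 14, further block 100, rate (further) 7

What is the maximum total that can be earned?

Order all 8 blocks by rate: SKU-114/tier1 16 > SKU-102/tier1 14 > SKU-104/tier1 13 > SKU-144/tier1 12 > SKU-144/tier2 10 > SKU-102/tier2 7 > SKU-114/tier2 4 > SKU-104/tier2 2.
SKU-114 tier1 at 16: fill all 50 ; 170 left.
SKU-102/tier1 (14): +90 ; 80 left.
SKU-104/tier1 (13): +40 ; 40 left.
SKU-144 tier1 at 12: only 40 left, fill 40.
Total = 16×50 + 14×90 + 13×40 + 12×40 = 3060.

3060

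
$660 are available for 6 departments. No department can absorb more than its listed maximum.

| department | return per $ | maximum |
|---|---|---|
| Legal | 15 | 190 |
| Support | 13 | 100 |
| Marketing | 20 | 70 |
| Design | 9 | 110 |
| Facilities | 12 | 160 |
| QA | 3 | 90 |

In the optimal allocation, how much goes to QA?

30

Highest return per $ first: Marketing 20 > Legal 15 > Support 13 > Facilities 12 > Design 9 > QA 3.
Give Marketing 70 to hit its cap of 70 — 590 left.
Legal takes 190 to reach its cap of 190 — 400 left.
Give Support 100 to hit its cap of 100 — 300 left.
Facilities takes 160 to reach its cap of 160 — 140 left.
Design takes 110 to reach its cap of 110 — 30 left.
QA: +30 (room for 90) → 30. Pool exhausted.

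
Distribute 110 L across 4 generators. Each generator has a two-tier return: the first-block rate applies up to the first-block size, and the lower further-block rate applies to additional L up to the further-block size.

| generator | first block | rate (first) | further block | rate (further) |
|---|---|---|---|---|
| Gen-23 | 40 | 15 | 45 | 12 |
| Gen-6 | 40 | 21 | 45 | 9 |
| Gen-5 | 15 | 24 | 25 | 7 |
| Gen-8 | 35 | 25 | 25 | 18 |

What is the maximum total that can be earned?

2435

Treat each block as its own option and order by rate: Gen-8/T1 25 > Gen-5/T1 24 > Gen-6/T1 21 > Gen-8/T2 18 > Gen-23/T1 15 > Gen-23/T2 12 > Gen-6/T2 9 > Gen-5/T2 7.
Fill Gen-8 T1 block (35 at 25) — 75 left.
Fill Gen-5 T1 block (15 at 24) — 60 left.
Gen-6/T1 (21): +40 — 20 left.
Gen-8 T2 at 18: only 20 left, fill 20.
Total = 25×35 + 24×15 + 21×40 + 18×20 = 2435.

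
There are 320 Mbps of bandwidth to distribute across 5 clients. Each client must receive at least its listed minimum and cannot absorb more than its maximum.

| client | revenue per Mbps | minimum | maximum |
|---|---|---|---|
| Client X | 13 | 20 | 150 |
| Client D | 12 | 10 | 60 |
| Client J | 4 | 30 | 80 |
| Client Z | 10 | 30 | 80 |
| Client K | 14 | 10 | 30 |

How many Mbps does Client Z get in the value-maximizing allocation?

50

Meeting every minimum uses 20+10+30+30+10 = 100 Mbps, leaving 220.
Order the clients by revenue per Mbps: Client K 14 > Client X 13 > Client D 12 > Client Z 10 > Client J 4.
Give Client K 20 more to hit its cap of 30 — 200 left.
Client X: +130 to 150 (cap) — 70 left.
Client D: +50 to 60 (cap) — 20 left.
Client Z: +20 (room for 50) → 50. Pool exhausted.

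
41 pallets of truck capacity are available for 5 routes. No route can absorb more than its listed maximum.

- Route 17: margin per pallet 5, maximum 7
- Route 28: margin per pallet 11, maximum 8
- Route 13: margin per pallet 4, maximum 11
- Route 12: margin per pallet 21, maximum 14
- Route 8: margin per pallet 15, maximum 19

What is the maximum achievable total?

667

Order the routes by margin per pallet: Route 12 21 > Route 8 15 > Route 28 11 > Route 17 5 > Route 13 4.
Route 12: +14 to 14 (cap) — 27 left.
Route 8 takes 19 to reach its cap of 19 — 8 left.
Route 28: +8 to 8 (cap) — 0 left.
Total = 11×8 + 21×14 + 15×19 = 667.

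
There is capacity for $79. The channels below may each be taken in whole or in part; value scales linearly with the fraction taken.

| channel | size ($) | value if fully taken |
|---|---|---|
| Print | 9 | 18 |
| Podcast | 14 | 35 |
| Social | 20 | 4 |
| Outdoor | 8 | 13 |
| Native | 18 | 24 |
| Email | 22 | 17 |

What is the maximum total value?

108.6

Rank by value-to-size ratio: Podcast 35/14≈2.5, Print 18/9≈2, Outdoor 13/8≈1.62, Native 24/18≈1.33, Email 17/22≈0.773, Social 4/20≈0.2.
Podcast: take in full, 14 $ for value 35 → 65 left.
All 9 $ of Print fit (value 18) → 56 remain.
Outdoor: take in full, 8 $ for value 13 → 48 left.
All 18 $ of Native fit (value 24) → 30 remain.
Take all of Email (22 $, value 17) → 8 $ left.
8 $ left: a 8/20 share of Social gives 4×8/20 = 1.6.
Total value = 108.6.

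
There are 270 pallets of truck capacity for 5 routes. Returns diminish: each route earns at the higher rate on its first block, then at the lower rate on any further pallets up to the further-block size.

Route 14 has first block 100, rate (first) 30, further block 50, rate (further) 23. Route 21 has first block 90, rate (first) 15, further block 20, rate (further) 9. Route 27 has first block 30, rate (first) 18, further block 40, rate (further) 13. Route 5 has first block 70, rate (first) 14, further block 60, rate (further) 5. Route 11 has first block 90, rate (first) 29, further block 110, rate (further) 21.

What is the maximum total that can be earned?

7390

Order all 10 blocks by rate: Route 14/first 30 > Route 11/first 29 > Route 14/second 23 > Route 11/second 21 > Route 27/first 18 > Route 21/first 15 > Route 5/first 14 > Route 27/second 13 > Route 21/second 9 > Route 5/second 5.
Route 14/first (30): +100 — 170 left.
Route 11 first at 29: fill all 90 — 80 left.
Fill Route 14 second block (50 at 23) — 30 left.
Route 11 second at 21: only 30 left, fill 30.
Total = 30×100 + 29×90 + 23×50 + 21×30 = 7390.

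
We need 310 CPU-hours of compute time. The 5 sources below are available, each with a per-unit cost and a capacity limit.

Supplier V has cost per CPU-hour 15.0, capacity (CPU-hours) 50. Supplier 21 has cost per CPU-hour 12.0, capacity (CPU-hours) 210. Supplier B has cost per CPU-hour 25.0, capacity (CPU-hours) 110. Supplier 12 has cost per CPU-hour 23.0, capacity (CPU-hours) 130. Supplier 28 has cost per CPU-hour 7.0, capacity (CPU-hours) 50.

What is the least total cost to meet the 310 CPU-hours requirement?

3620

Cheapest first:
Supplier 28 at 7.0: take all 50 CPU-hours — 260 still needed.
Supplier 21 (12.0): use full 210 — 50 CPU-hours to go.
Take 50 from Supplier V at 15.0 — need 0 more.
Supplier 12, Supplier B: unused.
Cost = 50×7.0 + 210×12.0 + 50×15.0 = 3620.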